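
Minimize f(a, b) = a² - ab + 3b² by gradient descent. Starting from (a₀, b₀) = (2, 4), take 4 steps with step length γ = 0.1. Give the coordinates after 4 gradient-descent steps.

∇f = (2a - b, -a + 6b)
Step 1: at (2, 4), ∇f = (0, 22) → (2, 4) − 0.1·(0, 22) = (2, 1.8)
Step 2: at (2, 1.8), ∇f = (2.2, 8.8) → (2, 1.8) − 0.1·(2.2, 8.8) = (1.78, 0.92)
Step 3: at (1.78, 0.92), ∇f = (2.64, 3.74) → (1.78, 0.92) − 0.1·(2.64, 3.74) = (1.516, 0.546)
Step 4: at (1.516, 0.546), ∇f = (2.486, 1.76) → (1.516, 0.546) − 0.1·(2.486, 1.76) = (1.2674, 0.37)

(1.2674, 0.37)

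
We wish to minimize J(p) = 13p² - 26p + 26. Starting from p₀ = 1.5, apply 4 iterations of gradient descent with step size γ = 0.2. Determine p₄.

156.5848

J′(p) = 26p - 26
Step 1: J′(1.5) = 13; p₁ = 1.5 − 0.2·13 = -1.1
Step 2: J′(-1.1) = -54.6; p₂ = -1.1 − 0.2·(-54.6) = 9.82
Step 3: J′(9.82) = 229.32; p₃ = 9.82 − 0.2·229.32 = -36.044
Step 4: J′(-36.044) = -963.144; p₄ = -36.044 − 0.2·(-963.144) = 156.5848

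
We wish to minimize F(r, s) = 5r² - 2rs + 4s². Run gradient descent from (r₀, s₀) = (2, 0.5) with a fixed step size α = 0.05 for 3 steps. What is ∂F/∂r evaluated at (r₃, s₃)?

∇F = (10r - 2s, -2r + 8s)
(r₁, s₁) = (2, 0.5) − 0.05·(19, 0) = (1.05, 0.5)
(r₂, s₂) = (1.05, 0.5) − 0.05·(9.5, 1.9) = (0.575, 0.405)
(r₃, s₃) = (0.575, 0.405) − 0.05·(4.94, 2.09) = (0.328, 0.3005)
∂F/∂r at (0.328, 0.3005) = 2.679

2.679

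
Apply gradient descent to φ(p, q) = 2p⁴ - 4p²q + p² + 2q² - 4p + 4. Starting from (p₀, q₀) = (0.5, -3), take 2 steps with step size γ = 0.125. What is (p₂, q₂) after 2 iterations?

∇φ = (8p³ - 8pq + 2p - 4, -4p² + 4q)
(p₁, q₁) = (0.5, -3) − 0.125·(10, -13) = (-0.75, -1.375)
(p₂, q₂) = (-0.75, -1.375) − 0.125·(-17.125, -7.75) = (1.390625, -0.40625)

(1.390625, -0.40625)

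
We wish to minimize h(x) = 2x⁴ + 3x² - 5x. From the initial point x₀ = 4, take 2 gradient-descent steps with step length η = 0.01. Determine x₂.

-1.00155272

h′(x) = 8x³ + 6x - 5
x₁ = 4 − 0.01·531 = -1.31
x₂ = -1.31 − 0.01·(-30.844728) = -1.00155272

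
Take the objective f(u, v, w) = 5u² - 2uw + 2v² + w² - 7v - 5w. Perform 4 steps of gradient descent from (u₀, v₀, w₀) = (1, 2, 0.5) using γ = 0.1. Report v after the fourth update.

∇f = (10u - 2w, 4v - 7, -2u + 2w - 5)
Step 1: at (1, 2, 0.5), ∇f = (9, 1, -6) → (1, 2, 0.5) − 0.1·(9, 1, -6) = (0.1, 1.9, 1.1)
Step 2: at (0.1, 1.9, 1.1), ∇f = (-1.2, 0.6, -3) → (0.1, 1.9, 1.1) − 0.1·(-1.2, 0.6, -3) = (0.22, 1.84, 1.4)
Step 3: at (0.22, 1.84, 1.4), ∇f = (-0.6, 0.36, -2.64) → (0.22, 1.84, 1.4) − 0.1·(-0.6, 0.36, -2.64) = (0.28, 1.804, 1.664)
Step 4: at (0.28, 1.804, 1.664), ∇f = (-0.528, 0.216, -2.232) → (0.28, 1.804, 1.664) − 0.1·(-0.528, 0.216, -2.232) = (0.3328, 1.7824, 1.8872)
v = 1.7824

1.7824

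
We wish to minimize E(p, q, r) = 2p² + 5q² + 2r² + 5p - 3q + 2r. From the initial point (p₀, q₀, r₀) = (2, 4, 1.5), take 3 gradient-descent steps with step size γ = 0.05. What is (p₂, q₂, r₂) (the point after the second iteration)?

∇E = (4p + 5, 10q - 3, 4r + 2)
(p₁, q₁, r₁) = (2, 4, 1.5) − 0.05·(13, 37, 8) = (1.35, 2.15, 1.1)
(p₂, q₂, r₂) = (1.35, 2.15, 1.1) − 0.05·(10.4, 18.5, 6.4) = (0.83, 1.225, 0.78)

(0.83, 1.225, 0.78)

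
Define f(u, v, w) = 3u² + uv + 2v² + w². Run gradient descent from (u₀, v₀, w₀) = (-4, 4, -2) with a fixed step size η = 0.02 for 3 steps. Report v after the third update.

3.313568

∇f = (6u + v, u + 4v, 2w)
(u₁, v₁, w₁) = (-4, 4, -2) − 0.02·(-20, 12, -4) = (-3.6, 3.76, -1.92)
(u₂, v₂, w₂) = (-3.6, 3.76, -1.92) − 0.02·(-17.84, 11.44, -3.84) = (-3.2432, 3.5312, -1.8432)
(u₃, v₃, w₃) = (-3.2432, 3.5312, -1.8432) − 0.02·(-15.928, 10.8816, -3.6864) = (-2.92464, 3.313568, -1.769472)
v = 3.313568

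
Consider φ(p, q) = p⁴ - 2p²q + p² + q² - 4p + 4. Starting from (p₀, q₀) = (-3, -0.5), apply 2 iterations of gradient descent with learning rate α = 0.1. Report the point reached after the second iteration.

∇φ = (4p³ - 4pq + 2p - 4, -2p² + 2q)
Step 1: at (-3, -0.5), ∇φ = (-124, -19) → (-3, -0.5) − 0.1·(-124, -19) = (9.4, 1.4)
Step 2: at (9.4, 1.4), ∇φ = (3284.496, -173.92) → (9.4, 1.4) − 0.1·(3284.496, -173.92) = (-319.0496, 18.792)

(-319.0496, 18.792)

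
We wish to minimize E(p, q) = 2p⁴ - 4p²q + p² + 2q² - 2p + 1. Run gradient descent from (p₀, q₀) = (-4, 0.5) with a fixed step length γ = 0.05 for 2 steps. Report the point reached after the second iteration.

(-3815.4968, 93.618)

∇E = (8p³ - 8pq + 2p - 2, -4p² + 4q)
(p₁, q₁) = (-4, 0.5) − 0.05·(-506, -62) = (21.3, 3.6)
(p₂, q₂) = (21.3, 3.6) − 0.05·(76735.936, -1800.36) = (-3815.4968, 93.618)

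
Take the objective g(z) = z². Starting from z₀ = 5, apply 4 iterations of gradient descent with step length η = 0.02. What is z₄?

4.2467328

g′(z) = 2z
z₁ = 5 − 0.02·10 = 4.8
z₂ = 4.8 − 0.02·9.6 = 4.608
z₃ = 4.608 − 0.02·9.216 = 4.42368
z₄ = 4.42368 − 0.02·8.84736 = 4.2467328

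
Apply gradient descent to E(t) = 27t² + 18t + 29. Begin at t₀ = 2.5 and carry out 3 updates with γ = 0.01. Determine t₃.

E′(t) = 54t + 18
t₁ = 2.5 − 0.01·153 = 0.97
t₂ = 0.97 − 0.01·70.38 = 0.2662
t₃ = 0.2662 − 0.01·32.3748 = -0.057548

-0.057548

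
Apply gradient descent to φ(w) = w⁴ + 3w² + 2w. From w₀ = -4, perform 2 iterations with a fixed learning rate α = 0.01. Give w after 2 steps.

-1.09416608

φ′(w) = 4w³ + 6w + 2
Step 1: φ′(-4) = -278; w₁ = -4 − 0.01·(-278) = -1.22
Step 2: φ′(-1.22) = -12.583392; w₂ = -1.22 − 0.01·(-12.583392) = -1.09416608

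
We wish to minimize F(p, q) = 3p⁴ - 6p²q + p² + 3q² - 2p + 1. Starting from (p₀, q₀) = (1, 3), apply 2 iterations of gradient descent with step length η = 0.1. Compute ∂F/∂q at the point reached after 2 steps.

-8124.07824384

∇F = (12p³ - 12pq + 2p - 2, -6p² + 6q)
Step 1: at (1, 3), ∇F = (-24, 12) → (1, 3) − 0.1·(-24, 12) = (3.4, 1.8)
Step 2: at (3.4, 1.8), ∇F = (403.008, -58.56) → (3.4, 1.8) − 0.1·(403.008, -58.56) = (-36.9008, 7.656)
∂F/∂q at (-36.9008, 7.656) = -8124.07824384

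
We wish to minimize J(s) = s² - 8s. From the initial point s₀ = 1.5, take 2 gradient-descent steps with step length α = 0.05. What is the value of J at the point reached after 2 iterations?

-11.899375

J′(s) = 2s - 8
s₁ = 1.5 − 0.05·(-5) = 1.75
s₂ = 1.75 − 0.05·(-4.5) = 1.975
J(1.975) = -11.899375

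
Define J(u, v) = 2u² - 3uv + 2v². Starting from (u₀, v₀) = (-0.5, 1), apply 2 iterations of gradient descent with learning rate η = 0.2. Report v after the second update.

0.28

∇J = (4u - 3v, -3u + 4v)
Step 1: at (-0.5, 1), ∇J = (-5, 5.5) → (-0.5, 1) − 0.2·(-5, 5.5) = (0.5, -0.1)
Step 2: at (0.5, -0.1), ∇J = (2.3, -1.9) → (0.5, -0.1) − 0.2·(2.3, -1.9) = (0.04, 0.28)
v = 0.28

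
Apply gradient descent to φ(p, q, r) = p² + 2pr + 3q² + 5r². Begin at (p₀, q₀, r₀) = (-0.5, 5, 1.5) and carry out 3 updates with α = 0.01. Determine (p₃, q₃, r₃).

(-0.550752, 4.15292, 1.121696)

∇φ = (2p + 2r, 6q, 2p + 10r)
Step 1: at (-0.5, 5, 1.5), ∇φ = (2, 30, 14) → (-0.5, 5, 1.5) − 0.01·(2, 30, 14) = (-0.52, 4.7, 1.36)
Step 2: at (-0.52, 4.7, 1.36), ∇φ = (1.68, 28.2, 12.56) → (-0.52, 4.7, 1.36) − 0.01·(1.68, 28.2, 12.56) = (-0.5368, 4.418, 1.2344)
Step 3: at (-0.5368, 4.418, 1.2344), ∇φ = (1.3952, 26.508, 11.2704) → (-0.5368, 4.418, 1.2344) − 0.01·(1.3952, 26.508, 11.2704) = (-0.550752, 4.15292, 1.121696)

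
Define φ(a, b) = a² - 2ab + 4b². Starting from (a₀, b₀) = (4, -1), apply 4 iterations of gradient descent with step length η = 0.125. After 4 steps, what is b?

∇φ = (2a - 2b, -2a + 8b)
(a₁, b₁) = (4, -1) − 0.125·(10, -16) = (2.75, 1)
(a₂, b₂) = (2.75, 1) − 0.125·(3.5, 2.5) = (2.3125, 0.6875)
(a₃, b₃) = (2.3125, 0.6875) − 0.125·(3.25, 0.875) = (1.90625, 0.578125)
(a₄, b₄) = (1.90625, 0.578125) − 0.125·(2.65625, 0.8125) = (1.57421875, 0.4765625)
b = 0.4765625

0.4765625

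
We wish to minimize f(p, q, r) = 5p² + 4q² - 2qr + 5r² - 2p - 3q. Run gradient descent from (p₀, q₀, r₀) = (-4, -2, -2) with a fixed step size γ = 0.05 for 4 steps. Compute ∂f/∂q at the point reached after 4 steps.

∇f = (10p - 2, 8q - 2r - 3, -2q + 10r)
(p₁, q₁, r₁) = (-4, -2, -2) − 0.05·(-42, -15, -16) = (-1.9, -1.25, -1.2)
(p₂, q₂, r₂) = (-1.9, -1.25, -1.2) − 0.05·(-21, -10.6, -9.5) = (-0.85, -0.72, -0.725)
(p₃, q₃, r₃) = (-0.85, -0.72, -0.725) − 0.05·(-10.5, -7.31, -5.81) = (-0.325, -0.3545, -0.4345)
(p₄, q₄, r₄) = (-0.325, -0.3545, -0.4345) − 0.05·(-5.25, -4.967, -3.636) = (-0.0625, -0.10615, -0.2527)
∂f/∂q at (-0.0625, -0.10615, -0.2527) = -3.3438

-3.3438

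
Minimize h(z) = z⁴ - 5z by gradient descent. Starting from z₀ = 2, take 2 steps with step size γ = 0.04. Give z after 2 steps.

h′(z) = 4z³ - 5
Step 1: h′(2) = 27; z₁ = 2 − 0.04·27 = 0.92
Step 2: h′(0.92) = -1.885248; z₂ = 0.92 − 0.04·(-1.885248) = 0.99540992

0.99540992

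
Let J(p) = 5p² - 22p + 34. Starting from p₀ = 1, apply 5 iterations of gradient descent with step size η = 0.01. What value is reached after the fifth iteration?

J′(p) = 10p - 22
p₁ = 1 − 0.01·(-12) = 1.12
p₂ = 1.12 − 0.01·(-10.8) = 1.228
p₃ = 1.228 − 0.01·(-9.72) = 1.3252
p₄ = 1.3252 − 0.01·(-8.748) = 1.41268
p₅ = 1.41268 − 0.01·(-7.8732) = 1.491412

1.491412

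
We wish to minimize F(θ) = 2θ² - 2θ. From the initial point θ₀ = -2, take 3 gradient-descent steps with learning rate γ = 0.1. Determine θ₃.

-0.04

F′(θ) = 4θ - 2
θ₁ = -2 − 0.1·(-10) = -1
θ₂ = -1 − 0.1·(-6) = -0.4
θ₃ = -0.4 − 0.1·(-3.6) = -0.04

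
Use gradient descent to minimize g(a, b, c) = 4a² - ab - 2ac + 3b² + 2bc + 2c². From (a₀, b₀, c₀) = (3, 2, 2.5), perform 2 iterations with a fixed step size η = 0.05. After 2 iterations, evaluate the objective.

14.04580625

∇g = (8a - b - 2c, -a + 6b + 2c, -2a + 2b + 4c)
Step 1: at (3, 2, 2.5), ∇g = (17, 14, 8) → (3, 2, 2.5) − 0.05·(17, 14, 8) = (2.15, 1.3, 2.1)
Step 2: at (2.15, 1.3, 2.1), ∇g = (11.7, 9.85, 6.7) → (2.15, 1.3, 2.1) − 0.05·(11.7, 9.85, 6.7) = (1.565, 0.8075, 1.765)
g(1.565, 0.8075, 1.765) = 14.04580625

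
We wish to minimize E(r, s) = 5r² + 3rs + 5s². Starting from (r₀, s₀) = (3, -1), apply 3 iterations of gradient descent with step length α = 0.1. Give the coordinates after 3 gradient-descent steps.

(0.027, -0.081)

∇E = (10r + 3s, 3r + 10s)
Step 1: at (3, -1), ∇E = (27, -1) → (3, -1) − 0.1·(27, -1) = (0.3, -0.9)
Step 2: at (0.3, -0.9), ∇E = (0.3, -8.1) → (0.3, -0.9) − 0.1·(0.3, -8.1) = (0.27, -0.09)
Step 3: at (0.27, -0.09), ∇E = (2.43, -0.09) → (0.27, -0.09) − 0.1·(2.43, -0.09) = (0.027, -0.081)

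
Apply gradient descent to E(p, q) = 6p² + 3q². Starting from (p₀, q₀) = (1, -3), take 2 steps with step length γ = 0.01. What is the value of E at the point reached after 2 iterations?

∇E = (12p, 6q)
Step 1: at (1, -3), ∇E = (12, -18) → (1, -3) − 0.01·(12, -18) = (0.88, -2.82)
Step 2: at (0.88, -2.82), ∇E = (10.56, -16.92) → (0.88, -2.82) − 0.01·(10.56, -16.92) = (0.7744, -2.6508)
E(0.7744, -2.6508) = 24.67839408

24.67839408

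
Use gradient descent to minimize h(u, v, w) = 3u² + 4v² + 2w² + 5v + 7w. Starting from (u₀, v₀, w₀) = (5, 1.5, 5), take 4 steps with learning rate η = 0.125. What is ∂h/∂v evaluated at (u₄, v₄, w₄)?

0

∇h = (6u, 8v + 5, 4w + 7)
Step 1: at (5, 1.5, 5), ∇h = (30, 17, 27) → (5, 1.5, 5) − 0.125·(30, 17, 27) = (1.25, -0.625, 1.625)
Step 2: at (1.25, -0.625, 1.625), ∇h = (7.5, 0, 13.5) → (1.25, -0.625, 1.625) − 0.125·(7.5, 0, 13.5) = (0.3125, -0.625, -0.0625)
Step 3: at (0.3125, -0.625, -0.0625), ∇h = (1.875, 0, 6.75) → (0.3125, -0.625, -0.0625) − 0.125·(1.875, 0, 6.75) = (0.078125, -0.625, -0.90625)
Step 4: at (0.078125, -0.625, -0.90625), ∇h = (0.46875, 0, 3.375) → (0.078125, -0.625, -0.90625) − 0.125·(0.46875, 0, 3.375) = (0.01953125, -0.625, -1.328125)
∂h/∂v at (0.01953125, -0.625, -1.328125) = 0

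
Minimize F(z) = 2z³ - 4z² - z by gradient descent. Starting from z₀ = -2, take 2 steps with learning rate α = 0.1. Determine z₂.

-31.406

F′(z) = 6z² - 8z - 1
z₁ = -2 − 0.1·39 = -5.9
z₂ = -5.9 − 0.1·255.06 = -31.406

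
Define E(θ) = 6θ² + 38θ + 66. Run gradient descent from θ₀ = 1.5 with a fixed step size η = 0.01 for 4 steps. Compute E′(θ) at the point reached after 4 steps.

E′(θ) = 12θ + 38
Step 1: E′(1.5) = 56; θ₁ = 1.5 − 0.01·56 = 0.94
Step 2: E′(0.94) = 49.28; θ₂ = 0.94 − 0.01·49.28 = 0.4472
Step 3: E′(0.4472) = 43.3664; θ₃ = 0.4472 − 0.01·43.3664 = 0.013536
Step 4: E′(0.013536) = 38.162432; θ₄ = 0.013536 − 0.01·38.162432 = -0.36808832
E′(θ) at (-0.36808832) = 33.58294016

33.58294016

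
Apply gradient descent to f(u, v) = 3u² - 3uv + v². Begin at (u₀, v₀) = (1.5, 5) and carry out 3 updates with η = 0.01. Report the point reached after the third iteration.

∇f = (6u - 3v, -3u + 2v)
(u₁, v₁) = (1.5, 5) − 0.01·(-6, 5.5) = (1.56, 4.945)
(u₂, v₂) = (1.56, 4.945) − 0.01·(-5.475, 5.21) = (1.61475, 4.8929)
(u₃, v₃) = (1.61475, 4.8929) − 0.01·(-4.9902, 4.94155) = (1.664652, 4.8434845)

(1.664652, 4.8434845)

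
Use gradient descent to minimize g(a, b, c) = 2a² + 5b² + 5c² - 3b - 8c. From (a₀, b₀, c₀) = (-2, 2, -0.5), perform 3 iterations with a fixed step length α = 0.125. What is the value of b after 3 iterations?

0.2734375

∇g = (4a, 10b - 3, 10c - 8)
Step 1: at (-2, 2, -0.5), ∇g = (-8, 17, -13) → (-2, 2, -0.5) − 0.125·(-8, 17, -13) = (-1, -0.125, 1.125)
Step 2: at (-1, -0.125, 1.125), ∇g = (-4, -4.25, 3.25) → (-1, -0.125, 1.125) − 0.125·(-4, -4.25, 3.25) = (-0.5, 0.40625, 0.71875)
Step 3: at (-0.5, 0.40625, 0.71875), ∇g = (-2, 1.0625, -0.8125) → (-0.5, 0.40625, 0.71875) − 0.125·(-2, 1.0625, -0.8125) = (-0.25, 0.2734375, 0.8203125)
b = 0.2734375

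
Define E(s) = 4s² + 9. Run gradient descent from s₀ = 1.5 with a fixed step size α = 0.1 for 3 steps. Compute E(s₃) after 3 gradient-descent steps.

9.000576

E′(s) = 8s
s₁ = 1.5 − 0.1·12 = 0.3
s₂ = 0.3 − 0.1·2.4 = 0.06
s₃ = 0.06 − 0.1·0.48 = 0.012
E(0.012) = 9.000576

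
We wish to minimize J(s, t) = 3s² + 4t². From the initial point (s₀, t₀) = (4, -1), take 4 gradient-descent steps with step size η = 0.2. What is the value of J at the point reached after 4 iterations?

0.06730752

∇J = (6s, 8t)
Step 1: at (4, -1), ∇J = (24, -8) → (4, -1) − 0.2·(24, -8) = (-0.8, 0.6)
Step 2: at (-0.8, 0.6), ∇J = (-4.8, 4.8) → (-0.8, 0.6) − 0.2·(-4.8, 4.8) = (0.16, -0.36)
Step 3: at (0.16, -0.36), ∇J = (0.96, -2.88) → (0.16, -0.36) − 0.2·(0.96, -2.88) = (-0.032, 0.216)
Step 4: at (-0.032, 0.216), ∇J = (-0.192, 1.728) → (-0.032, 0.216) − 0.2·(-0.192, 1.728) = (0.0064, -0.1296)
J(0.0064, -0.1296) = 0.06730752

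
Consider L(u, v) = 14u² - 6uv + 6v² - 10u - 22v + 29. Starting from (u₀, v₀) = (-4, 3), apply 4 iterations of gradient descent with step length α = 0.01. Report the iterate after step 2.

(-1.6148, 2.3696)

∇L = (28u - 6v - 10, -6u + 12v - 22)
(u₁, v₁) = (-4, 3) − 0.01·(-140, 38) = (-2.6, 2.62)
(u₂, v₂) = (-2.6, 2.62) − 0.01·(-98.52, 25.04) = (-1.6148, 2.3696)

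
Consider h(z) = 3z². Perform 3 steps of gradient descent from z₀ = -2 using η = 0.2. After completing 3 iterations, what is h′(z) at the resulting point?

0.096

h′(z) = 6z
z₁ = -2 − 0.2·(-12) = 0.4
z₂ = 0.4 − 0.2·2.4 = -0.08
z₃ = -0.08 − 0.2·(-0.48) = 0.016
h′(z) at (0.016) = 0.096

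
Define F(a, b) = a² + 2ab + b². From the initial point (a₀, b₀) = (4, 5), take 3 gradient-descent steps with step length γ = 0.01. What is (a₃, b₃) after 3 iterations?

(3.481312, 4.481312)

∇F = (2a + 2b, 2a + 2b)
(a₁, b₁) = (4, 5) − 0.01·(18, 18) = (3.82, 4.82)
(a₂, b₂) = (3.82, 4.82) − 0.01·(17.28, 17.28) = (3.6472, 4.6472)
(a₃, b₃) = (3.6472, 4.6472) − 0.01·(16.5888, 16.5888) = (3.481312, 4.481312)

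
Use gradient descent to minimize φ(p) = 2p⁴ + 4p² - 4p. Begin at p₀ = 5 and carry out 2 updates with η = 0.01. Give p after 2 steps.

7.42805248

φ′(p) = 8p³ + 8p - 4
p₁ = 5 − 0.01·1036 = -5.36
p₂ = -5.36 − 0.01·(-1278.805248) = 7.42805248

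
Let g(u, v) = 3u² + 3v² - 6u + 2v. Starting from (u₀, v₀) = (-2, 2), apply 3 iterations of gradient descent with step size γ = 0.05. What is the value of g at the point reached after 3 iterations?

1.76479

∇g = (6u - 6, 6v + 2)
(u₁, v₁) = (-2, 2) − 0.05·(-18, 14) = (-1.1, 1.3)
(u₂, v₂) = (-1.1, 1.3) − 0.05·(-12.6, 9.8) = (-0.47, 0.81)
(u₃, v₃) = (-0.47, 0.81) − 0.05·(-8.82, 6.86) = (-0.029, 0.467)
g(-0.029, 0.467) = 1.76479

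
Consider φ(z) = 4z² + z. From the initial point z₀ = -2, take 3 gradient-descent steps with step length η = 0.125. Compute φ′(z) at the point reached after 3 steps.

φ′(z) = 8z + 1
z₁ = -2 − 0.125·(-15) = -0.125
z₂ = -0.125 − 0.125·0 = -0.125
z₃ = -0.125 − 0.125·0 = -0.125
φ′(z) at (-0.125) = 0

0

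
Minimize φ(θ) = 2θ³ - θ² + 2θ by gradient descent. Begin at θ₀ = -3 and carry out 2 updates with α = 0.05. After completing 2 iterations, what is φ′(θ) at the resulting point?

1976.118374

φ′(θ) = 6θ² - 2θ + 2
Step 1: φ′(-3) = 62; θ₁ = -3 − 0.05·62 = -6.1
Step 2: φ′(-6.1) = 237.46; θ₂ = -6.1 − 0.05·237.46 = -17.973
φ′(θ) at (-17.973) = 1976.118374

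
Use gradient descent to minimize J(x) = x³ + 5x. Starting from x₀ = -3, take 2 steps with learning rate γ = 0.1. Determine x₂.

-18.232

J′(x) = 3x² + 5
Step 1: J′(-3) = 32; x₁ = -3 − 0.1·32 = -6.2
Step 2: J′(-6.2) = 120.32; x₂ = -6.2 − 0.1·120.32 = -18.232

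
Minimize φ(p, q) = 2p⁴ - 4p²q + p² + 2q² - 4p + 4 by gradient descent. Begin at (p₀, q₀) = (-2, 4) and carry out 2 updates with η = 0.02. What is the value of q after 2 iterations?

3.950848

∇φ = (8p³ - 8pq + 2p - 4, -4p² + 4q)
Step 1: at (-2, 4), ∇φ = (-8, 0) → (-2, 4) − 0.02·(-8, 0) = (-1.84, 4)
Step 2: at (-1.84, 4), ∇φ = (1.363968, 2.4576) → (-1.84, 4) − 0.02·(1.363968, 2.4576) = (-1.86727936, 3.950848)
q = 3.950848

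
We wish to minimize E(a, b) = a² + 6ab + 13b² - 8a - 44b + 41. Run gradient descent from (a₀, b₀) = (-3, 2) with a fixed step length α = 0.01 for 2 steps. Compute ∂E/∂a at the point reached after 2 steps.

-0.896

∇E = (2a + 6b - 8, 6a + 26b - 44)
(a₁, b₁) = (-3, 2) − 0.01·(-2, -10) = (-2.98, 2.1)
(a₂, b₂) = (-2.98, 2.1) − 0.01·(-1.36, -7.28) = (-2.9664, 2.1728)
∂E/∂a at (-2.9664, 2.1728) = -0.896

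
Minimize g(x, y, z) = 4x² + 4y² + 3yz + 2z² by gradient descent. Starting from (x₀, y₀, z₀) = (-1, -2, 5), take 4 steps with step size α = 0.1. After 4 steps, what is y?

∇g = (8x, 8y + 3z, 3y + 4z)
Step 1: at (-1, -2, 5), ∇g = (-8, -1, 14) → (-1, -2, 5) − 0.1·(-8, -1, 14) = (-0.2, -1.9, 3.6)
Step 2: at (-0.2, -1.9, 3.6), ∇g = (-1.6, -4.4, 8.7) → (-0.2, -1.9, 3.6) − 0.1·(-1.6, -4.4, 8.7) = (-0.04, -1.46, 2.73)
Step 3: at (-0.04, -1.46, 2.73), ∇g = (-0.32, -3.49, 6.54) → (-0.04, -1.46, 2.73) − 0.1·(-0.32, -3.49, 6.54) = (-0.008, -1.111, 2.076)
Step 4: at (-0.008, -1.111, 2.076), ∇g = (-0.064, -2.66, 4.971) → (-0.008, -1.111, 2.076) − 0.1·(-0.064, -2.66, 4.971) = (-0.0016, -0.845, 1.5789)
y = -0.845

-0.845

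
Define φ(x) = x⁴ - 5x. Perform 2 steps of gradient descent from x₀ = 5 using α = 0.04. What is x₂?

φ′(x) = 4x³ - 5
Step 1: φ′(5) = 495; x₁ = 5 − 0.04·495 = -14.8
Step 2: φ′(-14.8) = -12972.168; x₂ = -14.8 − 0.04·(-12972.168) = 504.08672

504.08672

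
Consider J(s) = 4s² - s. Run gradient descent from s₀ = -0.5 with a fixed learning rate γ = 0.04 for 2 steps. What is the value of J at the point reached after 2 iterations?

J′(s) = 8s - 1
s₁ = -0.5 − 0.04·(-5) = -0.3
s₂ = -0.3 − 0.04·(-3.4) = -0.164
J(-0.164) = 0.271584

0.271584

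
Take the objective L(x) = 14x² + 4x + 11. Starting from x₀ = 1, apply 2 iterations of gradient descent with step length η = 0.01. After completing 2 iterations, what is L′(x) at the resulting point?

L′(x) = 28x + 4
x₁ = 1 − 0.01·32 = 0.68
x₂ = 0.68 − 0.01·23.04 = 0.4496
L′(x) at (0.4496) = 16.5888

16.5888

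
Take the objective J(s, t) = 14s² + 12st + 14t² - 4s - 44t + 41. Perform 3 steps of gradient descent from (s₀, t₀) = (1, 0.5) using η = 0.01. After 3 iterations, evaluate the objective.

∇J = (28s + 12t - 4, 12s + 28t - 44)
(s₁, t₁) = (1, 0.5) − 0.01·(30, -18) = (0.7, 0.68)
(s₂, t₂) = (0.7, 0.68) − 0.01·(23.76, -16.56) = (0.4624, 0.8456)
(s₃, t₃) = (0.4624, 0.8456) − 0.01·(19.0944, -14.7744) = (0.271456, 0.993344)
J(0.271456, 0.993344) = 14.288719538176

14.288719538176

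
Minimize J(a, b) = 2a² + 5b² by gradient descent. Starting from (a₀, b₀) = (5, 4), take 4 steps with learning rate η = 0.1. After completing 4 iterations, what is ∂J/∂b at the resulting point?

∇J = (4a, 10b)
Step 1: at (5, 4), ∇J = (20, 40) → (5, 4) − 0.1·(20, 40) = (3, 0)
Step 2: at (3, 0), ∇J = (12, 0) → (3, 0) − 0.1·(12, 0) = (1.8, 0)
Step 3: at (1.8, 0), ∇J = (7.2, 0) → (1.8, 0) − 0.1·(7.2, 0) = (1.08, 0)
Step 4: at (1.08, 0), ∇J = (4.32, 0) → (1.08, 0) − 0.1·(4.32, 0) = (0.648, 0)
∂J/∂b at (0.648, 0) = 0

0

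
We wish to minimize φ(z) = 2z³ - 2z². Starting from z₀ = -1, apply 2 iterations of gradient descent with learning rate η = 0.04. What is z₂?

-2.0944

φ′(z) = 6z² - 4z
z₁ = -1 − 0.04·10 = -1.4
z₂ = -1.4 − 0.04·17.36 = -2.0944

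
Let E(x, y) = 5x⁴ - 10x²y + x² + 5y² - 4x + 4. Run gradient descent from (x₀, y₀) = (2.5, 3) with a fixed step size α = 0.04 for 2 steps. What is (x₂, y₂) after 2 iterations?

(35.2970112, 9.10864)

∇E = (20x³ - 20xy + 2x - 4, -10x² + 10y)
Step 1: at (2.5, 3), ∇E = (163.5, -32.5) → (2.5, 3) − 0.04·(163.5, -32.5) = (-4.04, 4.3)
Step 2: at (-4.04, 4.3), ∇E = (-983.42528, -120.216) → (-4.04, 4.3) − 0.04·(-983.42528, -120.216) = (35.2970112, 9.10864)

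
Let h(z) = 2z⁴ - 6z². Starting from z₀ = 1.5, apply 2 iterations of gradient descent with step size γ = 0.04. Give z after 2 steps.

1.21310592

h′(z) = 8z³ - 12z
z₁ = 1.5 − 0.04·9 = 1.14
z₂ = 1.14 − 0.04·(-1.827648) = 1.21310592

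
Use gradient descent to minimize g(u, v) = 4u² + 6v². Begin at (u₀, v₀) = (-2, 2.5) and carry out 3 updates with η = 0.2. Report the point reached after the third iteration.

∇g = (8u, 12v)
Step 1: at (-2, 2.5), ∇g = (-16, 30) → (-2, 2.5) − 0.2·(-16, 30) = (1.2, -3.5)
Step 2: at (1.2, -3.5), ∇g = (9.6, -42) → (1.2, -3.5) − 0.2·(9.6, -42) = (-0.72, 4.9)
Step 3: at (-0.72, 4.9), ∇g = (-5.76, 58.8) → (-0.72, 4.9) − 0.2·(-5.76, 58.8) = (0.432, -6.86)

(0.432, -6.86)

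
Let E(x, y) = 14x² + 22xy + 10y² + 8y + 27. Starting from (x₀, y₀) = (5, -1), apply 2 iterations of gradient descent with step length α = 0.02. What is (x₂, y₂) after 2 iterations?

(2.464, -3.0976)

∇E = (28x + 22y, 22x + 20y + 8)
Step 1: at (5, -1), ∇E = (118, 98) → (5, -1) − 0.02·(118, 98) = (2.64, -2.96)
Step 2: at (2.64, -2.96), ∇E = (8.8, 6.88) → (2.64, -2.96) − 0.02·(8.8, 6.88) = (2.464, -3.0976)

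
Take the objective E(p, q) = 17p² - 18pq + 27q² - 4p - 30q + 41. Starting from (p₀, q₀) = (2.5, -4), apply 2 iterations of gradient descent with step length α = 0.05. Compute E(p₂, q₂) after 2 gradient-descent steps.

∇E = (34p - 18q - 4, -18p + 54q - 30)
Step 1: at (2.5, -4), ∇E = (153, -291) → (2.5, -4) − 0.05·(153, -291) = (-5.15, 10.55)
Step 2: at (-5.15, 10.55), ∇E = (-369, 632.4) → (-5.15, 10.55) − 0.05·(-369, 632.4) = (13.3, -21.07)
E(13.3, -21.07) = 20657.7003

20657.7003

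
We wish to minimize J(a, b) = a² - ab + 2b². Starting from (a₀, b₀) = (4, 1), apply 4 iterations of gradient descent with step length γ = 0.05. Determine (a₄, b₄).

(2.7932, 0.91473125)

∇J = (2a - b, -a + 4b)
Step 1: at (4, 1), ∇J = (7, 0) → (4, 1) − 0.05·(7, 0) = (3.65, 1)
Step 2: at (3.65, 1), ∇J = (6.3, 0.35) → (3.65, 1) − 0.05·(6.3, 0.35) = (3.335, 0.9825)
Step 3: at (3.335, 0.9825), ∇J = (5.6875, 0.595) → (3.335, 0.9825) − 0.05·(5.6875, 0.595) = (3.050625, 0.95275)
Step 4: at (3.050625, 0.95275), ∇J = (5.1485, 0.760375) → (3.050625, 0.95275) − 0.05·(5.1485, 0.760375) = (2.7932, 0.91473125)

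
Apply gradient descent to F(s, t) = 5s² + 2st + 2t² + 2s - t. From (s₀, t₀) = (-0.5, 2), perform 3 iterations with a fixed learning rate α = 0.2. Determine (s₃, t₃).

∇F = (10s + 2t + 2, 2s + 4t - 1)
(s₁, t₁) = (-0.5, 2) − 0.2·(1, 6) = (-0.7, 0.8)
(s₂, t₂) = (-0.7, 0.8) − 0.2·(-3.4, 0.8) = (-0.02, 0.64)
(s₃, t₃) = (-0.02, 0.64) − 0.2·(3.08, 1.52) = (-0.636, 0.336)

(-0.636, 0.336)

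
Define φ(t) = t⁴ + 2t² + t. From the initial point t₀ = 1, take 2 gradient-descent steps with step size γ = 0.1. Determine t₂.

φ′(t) = 4t³ + 4t + 1
t₁ = 1 − 0.1·9 = 0.1
t₂ = 0.1 − 0.1·1.404 = -0.0404

-0.0404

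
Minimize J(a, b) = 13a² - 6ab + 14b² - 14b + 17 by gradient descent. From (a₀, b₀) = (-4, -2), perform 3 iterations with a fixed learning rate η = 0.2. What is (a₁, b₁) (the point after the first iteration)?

(14.4, 7.2)

∇J = (26a - 6b, -6a + 28b - 14)
Step 1: at (-4, -2), ∇J = (-92, -46) → (-4, -2) − 0.2·(-92, -46) = (14.4, 7.2)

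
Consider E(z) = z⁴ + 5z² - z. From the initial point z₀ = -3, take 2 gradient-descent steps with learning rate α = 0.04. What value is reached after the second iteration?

-1.10835456

E′(z) = 4z³ + 10z - 1
z₁ = -3 − 0.04·(-139) = 2.56
z₂ = 2.56 − 0.04·91.708864 = -1.10835456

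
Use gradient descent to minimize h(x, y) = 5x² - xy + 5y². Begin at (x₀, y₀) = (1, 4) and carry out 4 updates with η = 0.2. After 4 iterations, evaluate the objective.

∇h = (10x - y, -x + 10y)
(x₁, y₁) = (1, 4) − 0.2·(6, 39) = (-0.2, -3.8)
(x₂, y₂) = (-0.2, -3.8) − 0.2·(1.8, -37.8) = (-0.56, 3.76)
(x₃, y₃) = (-0.56, 3.76) − 0.2·(-9.36, 38.16) = (1.312, -3.872)
(x₄, y₄) = (1.312, -3.872) − 0.2·(16.992, -40.032) = (-2.0864, 4.1344)
h(-2.0864, 4.1344) = 115.85765376

115.85765376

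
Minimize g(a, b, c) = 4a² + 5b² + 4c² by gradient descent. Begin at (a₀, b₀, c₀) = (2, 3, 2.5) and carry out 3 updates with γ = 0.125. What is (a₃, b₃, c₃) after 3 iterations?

(0, -0.046875, 0)

∇g = (8a, 10b, 8c)
Step 1: at (2, 3, 2.5), ∇g = (16, 30, 20) → (2, 3, 2.5) − 0.125·(16, 30, 20) = (0, -0.75, 0)
Step 2: at (0, -0.75, 0), ∇g = (0, -7.5, 0) → (0, -0.75, 0) − 0.125·(0, -7.5, 0) = (0, 0.1875, 0)
Step 3: at (0, 0.1875, 0), ∇g = (0, 1.875, 0) → (0, 0.1875, 0) − 0.125·(0, 1.875, 0) = (0, -0.046875, 0)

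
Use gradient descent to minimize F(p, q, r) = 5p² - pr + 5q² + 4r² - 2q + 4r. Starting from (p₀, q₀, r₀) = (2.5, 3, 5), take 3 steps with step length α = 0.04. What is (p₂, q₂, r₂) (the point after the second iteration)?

∇F = (10p - r, 10q - 2, -p + 8r + 4)
Step 1: at (2.5, 3, 5), ∇F = (20, 28, 41.5) → (2.5, 3, 5) − 0.04·(20, 28, 41.5) = (1.7, 1.88, 3.34)
Step 2: at (1.7, 1.88, 3.34), ∇F = (13.66, 16.8, 29.02) → (1.7, 1.88, 3.34) − 0.04·(13.66, 16.8, 29.02) = (1.1536, 1.208, 2.1792)

(1.1536, 1.208, 2.1792)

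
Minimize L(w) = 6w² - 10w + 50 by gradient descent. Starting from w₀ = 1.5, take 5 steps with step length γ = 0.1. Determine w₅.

0.83312

L′(w) = 12w - 10
w₁ = 1.5 − 0.1·8 = 0.7
w₂ = 0.7 − 0.1·(-1.6) = 0.86
w₃ = 0.86 − 0.1·0.32 = 0.828
w₄ = 0.828 − 0.1·(-0.064) = 0.8344
w₅ = 0.8344 − 0.1·0.0128 = 0.83312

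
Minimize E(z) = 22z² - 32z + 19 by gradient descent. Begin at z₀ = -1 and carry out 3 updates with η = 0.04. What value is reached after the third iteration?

1.485504

E′(z) = 44z - 32
z₁ = -1 − 0.04·(-76) = 2.04
z₂ = 2.04 − 0.04·57.76 = -0.2704
z₃ = -0.2704 − 0.04·(-43.8976) = 1.485504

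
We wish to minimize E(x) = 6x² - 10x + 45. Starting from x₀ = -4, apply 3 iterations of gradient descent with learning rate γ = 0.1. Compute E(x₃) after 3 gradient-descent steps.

E′(x) = 12x - 10
x₁ = -4 − 0.1·(-58) = 1.8
x₂ = 1.8 − 0.1·11.6 = 0.64
x₃ = 0.64 − 0.1·(-2.32) = 0.872
E(0.872) = 40.842304

40.842304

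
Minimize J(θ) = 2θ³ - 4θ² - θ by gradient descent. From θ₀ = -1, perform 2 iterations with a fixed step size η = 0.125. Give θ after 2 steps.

J′(θ) = 6θ² - 8θ - 1
Step 1: J′(-1) = 13; θ₁ = -1 − 0.125·13 = -2.625
Step 2: J′(-2.625) = 61.34375; θ₂ = -2.625 − 0.125·61.34375 = -10.29296875

-10.29296875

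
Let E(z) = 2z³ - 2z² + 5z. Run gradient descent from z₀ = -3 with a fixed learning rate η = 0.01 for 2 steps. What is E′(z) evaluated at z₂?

158.415495131096

E′(z) = 6z² - 4z + 5
Step 1: E′(-3) = 71; z₁ = -3 − 0.01·71 = -3.71
Step 2: E′(-3.71) = 102.4246; z₂ = -3.71 − 0.01·102.4246 = -4.734246
E′(z) at (-4.734246) = 158.415495131096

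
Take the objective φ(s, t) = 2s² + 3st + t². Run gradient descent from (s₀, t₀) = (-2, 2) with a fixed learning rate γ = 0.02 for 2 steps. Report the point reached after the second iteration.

(-1.9256, 2.076)

∇φ = (4s + 3t, 3s + 2t)
(s₁, t₁) = (-2, 2) − 0.02·(-2, -2) = (-1.96, 2.04)
(s₂, t₂) = (-1.96, 2.04) − 0.02·(-1.72, -1.8) = (-1.9256, 2.076)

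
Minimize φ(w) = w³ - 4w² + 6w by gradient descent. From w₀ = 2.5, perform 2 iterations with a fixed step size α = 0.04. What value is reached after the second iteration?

2.168868

φ′(w) = 3w² - 8w + 6
Step 1: φ′(2.5) = 4.75; w₁ = 2.5 − 0.04·4.75 = 2.31
Step 2: φ′(2.31) = 3.5283; w₂ = 2.31 − 0.04·3.5283 = 2.168868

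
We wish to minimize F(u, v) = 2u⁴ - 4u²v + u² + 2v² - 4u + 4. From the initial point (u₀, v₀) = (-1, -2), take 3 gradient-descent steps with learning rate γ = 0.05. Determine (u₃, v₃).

(0.3379328, -0.83552)

∇F = (8u³ - 8uv + 2u - 4, -4u² + 4v)
(u₁, v₁) = (-1, -2) − 0.05·(-30, -12) = (0.5, -1.4)
(u₂, v₂) = (0.5, -1.4) − 0.05·(3.6, -6.6) = (0.32, -1.07)
(u₃, v₃) = (0.32, -1.07) − 0.05·(-0.358656, -4.6896) = (0.3379328, -0.83552)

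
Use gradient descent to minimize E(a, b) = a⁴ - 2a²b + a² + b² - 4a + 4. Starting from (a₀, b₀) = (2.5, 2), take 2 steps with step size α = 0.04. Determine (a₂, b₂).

(1.07350784, 2.199008)

∇E = (4a³ - 4ab + 2a - 4, -2a² + 2b)
Step 1: at (2.5, 2), ∇E = (43.5, -8.5) → (2.5, 2) − 0.04·(43.5, -8.5) = (0.76, 2.34)
Step 2: at (0.76, 2.34), ∇E = (-7.837696, 3.5248) → (0.76, 2.34) − 0.04·(-7.837696, 3.5248) = (1.07350784, 2.199008)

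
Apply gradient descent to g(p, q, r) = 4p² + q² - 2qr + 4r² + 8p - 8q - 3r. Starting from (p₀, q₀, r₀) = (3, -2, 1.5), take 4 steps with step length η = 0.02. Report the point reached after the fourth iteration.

(0.99148544, -0.92274048, 0.74534912)

∇g = (8p + 8, 2q - 2r - 8, -2q + 8r - 3)
Step 1: at (3, -2, 1.5), ∇g = (32, -15, 13) → (3, -2, 1.5) − 0.02·(32, -15, 13) = (2.36, -1.7, 1.24)
Step 2: at (2.36, -1.7, 1.24), ∇g = (26.88, -13.88, 10.32) → (2.36, -1.7, 1.24) − 0.02·(26.88, -13.88, 10.32) = (1.8224, -1.4224, 1.0336)
Step 3: at (1.8224, -1.4224, 1.0336), ∇g = (22.5792, -12.912, 8.1136) → (1.8224, -1.4224, 1.0336) − 0.02·(22.5792, -12.912, 8.1136) = (1.370816, -1.16416, 0.871328)
Step 4: at (1.370816, -1.16416, 0.871328), ∇g = (18.966528, -12.070976, 6.298944) → (1.370816, -1.16416, 0.871328) − 0.02·(18.966528, -12.070976, 6.298944) = (0.99148544, -0.92274048, 0.74534912)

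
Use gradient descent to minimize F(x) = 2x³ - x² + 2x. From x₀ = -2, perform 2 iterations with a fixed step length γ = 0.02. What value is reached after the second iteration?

F′(x) = 6x² - 2x + 2
Step 1: F′(-2) = 30; x₁ = -2 − 0.02·30 = -2.6
Step 2: F′(-2.6) = 47.76; x₂ = -2.6 − 0.02·47.76 = -3.5552

-3.5552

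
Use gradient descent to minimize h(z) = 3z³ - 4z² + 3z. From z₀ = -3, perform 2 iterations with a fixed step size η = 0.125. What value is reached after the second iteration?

h′(z) = 9z² - 8z + 3
Step 1: h′(-3) = 108; z₁ = -3 − 0.125·108 = -16.5
Step 2: h′(-16.5) = 2585.25; z₂ = -16.5 − 0.125·2585.25 = -339.65625

-339.65625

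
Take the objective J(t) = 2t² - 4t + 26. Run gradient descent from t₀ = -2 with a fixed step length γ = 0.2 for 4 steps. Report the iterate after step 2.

0.88

J′(t) = 4t - 4
Step 1: J′(-2) = -12; t₁ = -2 − 0.2·(-12) = 0.4
Step 2: J′(0.4) = -2.4; t₂ = 0.4 − 0.2·(-2.4) = 0.88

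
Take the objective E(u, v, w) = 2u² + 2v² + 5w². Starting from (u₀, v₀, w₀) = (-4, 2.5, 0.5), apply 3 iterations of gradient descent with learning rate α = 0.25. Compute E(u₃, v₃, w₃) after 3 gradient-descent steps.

14.23828125

∇E = (4u, 4v, 10w)
Step 1: at (-4, 2.5, 0.5), ∇E = (-16, 10, 5) → (-4, 2.5, 0.5) − 0.25·(-16, 10, 5) = (0, 0, -0.75)
Step 2: at (0, 0, -0.75), ∇E = (0, 0, -7.5) → (0, 0, -0.75) − 0.25·(0, 0, -7.5) = (0, 0, 1.125)
Step 3: at (0, 0, 1.125), ∇E = (0, 0, 11.25) → (0, 0, 1.125) − 0.25·(0, 0, 11.25) = (0, 0, -1.6875)
E(0, 0, -1.6875) = 14.23828125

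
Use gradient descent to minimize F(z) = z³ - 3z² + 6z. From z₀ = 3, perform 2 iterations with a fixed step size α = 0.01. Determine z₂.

F′(z) = 3z² - 6z + 6
z₁ = 3 − 0.01·15 = 2.85
z₂ = 2.85 − 0.01·13.2675 = 2.717325

2.717325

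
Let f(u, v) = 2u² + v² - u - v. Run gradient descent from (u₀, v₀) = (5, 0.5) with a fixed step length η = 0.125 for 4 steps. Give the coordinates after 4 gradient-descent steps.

∇f = (4u - 1, 2v - 1)
(u₁, v₁) = (5, 0.5) − 0.125·(19, 0) = (2.625, 0.5)
(u₂, v₂) = (2.625, 0.5) − 0.125·(9.5, 0) = (1.4375, 0.5)
(u₃, v₃) = (1.4375, 0.5) − 0.125·(4.75, 0) = (0.84375, 0.5)
(u₄, v₄) = (0.84375, 0.5) − 0.125·(2.375, 0) = (0.546875, 0.5)

(0.546875, 0.5)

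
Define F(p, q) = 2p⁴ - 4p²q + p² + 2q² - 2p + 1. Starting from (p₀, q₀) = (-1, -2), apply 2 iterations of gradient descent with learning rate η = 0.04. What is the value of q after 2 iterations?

-1.274496

∇F = (8p³ - 8pq + 2p - 2, -4p² + 4q)
Step 1: at (-1, -2), ∇F = (-28, -12) → (-1, -2) − 0.04·(-28, -12) = (0.12, -1.52)
Step 2: at (0.12, -1.52), ∇F = (-0.286976, -6.1376) → (0.12, -1.52) − 0.04·(-0.286976, -6.1376) = (0.13147904, -1.274496)
q = -1.274496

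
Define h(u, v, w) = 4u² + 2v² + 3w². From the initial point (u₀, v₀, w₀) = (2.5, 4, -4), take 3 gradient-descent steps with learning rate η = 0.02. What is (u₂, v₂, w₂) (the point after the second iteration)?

(1.764, 3.3856, -3.0976)

∇h = (8u, 4v, 6w)
(u₁, v₁, w₁) = (2.5, 4, -4) − 0.02·(20, 16, -24) = (2.1, 3.68, -3.52)
(u₂, v₂, w₂) = (2.1, 3.68, -3.52) − 0.02·(16.8, 14.72, -21.12) = (1.764, 3.3856, -3.0976)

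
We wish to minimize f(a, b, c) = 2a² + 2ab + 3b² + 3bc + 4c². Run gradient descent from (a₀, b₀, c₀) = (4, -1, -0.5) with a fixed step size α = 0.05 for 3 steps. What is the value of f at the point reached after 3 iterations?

∇f = (4a + 2b, 2a + 6b + 3c, 3b + 8c)
Step 1: at (4, -1, -0.5), ∇f = (14, 0.5, -7) → (4, -1, -0.5) − 0.05·(14, 0.5, -7) = (3.3, -1.025, -0.15)
Step 2: at (3.3, -1.025, -0.15), ∇f = (11.15, 0, -4.275) → (3.3, -1.025, -0.15) − 0.05·(11.15, 0, -4.275) = (2.7425, -1.025, 0.06375)
Step 3: at (2.7425, -1.025, 0.06375), ∇f = (8.92, -0.47375, -2.565) → (2.7425, -1.025, 0.06375) − 0.05·(8.92, -0.47375, -2.565) = (2.2965, -1.0013125, 0.192)
f(2.2965, -1.0013125, 0.192) = 8.52737635546875

8.52737635546875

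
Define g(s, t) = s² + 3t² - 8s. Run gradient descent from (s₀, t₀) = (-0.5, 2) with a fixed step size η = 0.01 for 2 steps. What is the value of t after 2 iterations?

∇g = (2s - 8, 6t)
(s₁, t₁) = (-0.5, 2) − 0.01·(-9, 12) = (-0.41, 1.88)
(s₂, t₂) = (-0.41, 1.88) − 0.01·(-8.82, 11.28) = (-0.3218, 1.7672)
t = 1.7672

1.7672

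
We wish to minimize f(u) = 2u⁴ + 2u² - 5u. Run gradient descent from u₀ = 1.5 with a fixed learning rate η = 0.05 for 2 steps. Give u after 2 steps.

f′(u) = 8u³ + 4u - 5
Step 1: f′(1.5) = 28; u₁ = 1.5 − 0.05·28 = 0.1
Step 2: f′(0.1) = -4.592; u₂ = 0.1 − 0.05·(-4.592) = 0.3296

0.3296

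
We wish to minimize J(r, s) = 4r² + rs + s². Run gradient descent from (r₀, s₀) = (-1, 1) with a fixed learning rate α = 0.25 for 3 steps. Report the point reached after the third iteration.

(0.890625, 0.328125)

∇J = (8r + s, r + 2s)
Step 1: at (-1, 1), ∇J = (-7, 1) → (-1, 1) − 0.25·(-7, 1) = (0.75, 0.75)
Step 2: at (0.75, 0.75), ∇J = (6.75, 2.25) → (0.75, 0.75) − 0.25·(6.75, 2.25) = (-0.9375, 0.1875)
Step 3: at (-0.9375, 0.1875), ∇J = (-7.3125, -0.5625) → (-0.9375, 0.1875) − 0.25·(-7.3125, -0.5625) = (0.890625, 0.328125)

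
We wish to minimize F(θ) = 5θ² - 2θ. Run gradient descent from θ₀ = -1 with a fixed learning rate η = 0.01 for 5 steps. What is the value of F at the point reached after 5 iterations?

F′(θ) = 10θ - 2
Step 1: F′(-1) = -12; θ₁ = -1 − 0.01·(-12) = -0.88
Step 2: F′(-0.88) = -10.8; θ₂ = -0.88 − 0.01·(-10.8) = -0.772
Step 3: F′(-0.772) = -9.72; θ₃ = -0.772 − 0.01·(-9.72) = -0.6748
Step 4: F′(-0.6748) = -8.748; θ₄ = -0.6748 − 0.01·(-8.748) = -0.58732
Step 5: F′(-0.58732) = -7.8732; θ₅ = -0.58732 − 0.01·(-7.8732) = -0.508588
F(-0.508588) = 2.31048476872

2.31048476872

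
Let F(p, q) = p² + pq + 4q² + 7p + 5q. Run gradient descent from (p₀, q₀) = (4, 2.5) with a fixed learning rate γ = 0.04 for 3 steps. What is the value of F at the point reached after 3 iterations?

∇F = (2p + q + 7, p + 8q + 5)
(p₁, q₁) = (4, 2.5) − 0.04·(17.5, 29) = (3.3, 1.34)
(p₂, q₂) = (3.3, 1.34) − 0.04·(14.94, 19.02) = (2.7024, 0.5792)
(p₃, q₃) = (2.7024, 0.5792) − 0.04·(12.984, 12.336) = (2.18304, 0.08576)
F(2.18304, 0.08576) = 20.6923802624

20.6923802624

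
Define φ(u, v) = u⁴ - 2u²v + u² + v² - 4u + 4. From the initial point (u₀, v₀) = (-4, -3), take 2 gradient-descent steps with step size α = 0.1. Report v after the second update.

152.992

∇φ = (4u³ - 4uv + 2u - 4, -2u² + 2v)
(u₁, v₁) = (-4, -3) − 0.1·(-316, -38) = (27.6, 0.8)
(u₂, v₂) = (27.6, 0.8) − 0.1·(84061.184, -1521.92) = (-8378.5184, 152.992)
v = 152.992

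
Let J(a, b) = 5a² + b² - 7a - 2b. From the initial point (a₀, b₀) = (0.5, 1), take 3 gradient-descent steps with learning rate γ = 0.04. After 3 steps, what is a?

0.6568

∇J = (10a - 7, 2b - 2)
Step 1: at (0.5, 1), ∇J = (-2, 0) → (0.5, 1) − 0.04·(-2, 0) = (0.58, 1)
Step 2: at (0.58, 1), ∇J = (-1.2, 0) → (0.58, 1) − 0.04·(-1.2, 0) = (0.628, 1)
Step 3: at (0.628, 1), ∇J = (-0.72, 0) → (0.628, 1) − 0.04·(-0.72, 0) = (0.6568, 1)
a = 0.6568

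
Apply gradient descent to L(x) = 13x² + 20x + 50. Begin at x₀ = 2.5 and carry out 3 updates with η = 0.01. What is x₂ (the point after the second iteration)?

1.021

L′(x) = 26x + 20
Step 1: L′(2.5) = 85; x₁ = 2.5 − 0.01·85 = 1.65
Step 2: L′(1.65) = 62.9; x₂ = 1.65 − 0.01·62.9 = 1.021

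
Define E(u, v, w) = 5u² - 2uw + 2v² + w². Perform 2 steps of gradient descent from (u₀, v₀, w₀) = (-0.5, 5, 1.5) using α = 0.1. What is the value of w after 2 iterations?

0.94

∇E = (10u - 2w, 4v, -2u + 2w)
Step 1: at (-0.5, 5, 1.5), ∇E = (-8, 20, 4) → (-0.5, 5, 1.5) − 0.1·(-8, 20, 4) = (0.3, 3, 1.1)
Step 2: at (0.3, 3, 1.1), ∇E = (0.8, 12, 1.6) → (0.3, 3, 1.1) − 0.1·(0.8, 12, 1.6) = (0.22, 1.8, 0.94)
w = 0.94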